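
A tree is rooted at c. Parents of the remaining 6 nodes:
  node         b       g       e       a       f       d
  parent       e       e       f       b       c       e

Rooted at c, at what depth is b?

Climbing from b to the root: b → e → f → c. That's 3 steps.

3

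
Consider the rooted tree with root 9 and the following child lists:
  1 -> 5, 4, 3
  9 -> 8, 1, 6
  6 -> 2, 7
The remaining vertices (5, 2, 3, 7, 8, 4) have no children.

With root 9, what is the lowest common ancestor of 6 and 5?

Ancestors of 6 (toward the root): 6, 9.
Ancestors of 5: 5, 1, 9.
The deepest node appearing in both lists is 9.

9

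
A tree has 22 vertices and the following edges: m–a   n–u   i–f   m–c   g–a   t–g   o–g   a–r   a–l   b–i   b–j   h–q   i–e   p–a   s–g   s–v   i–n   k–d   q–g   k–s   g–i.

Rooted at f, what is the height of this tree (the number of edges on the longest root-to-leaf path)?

The longest root-to-leaf path is f – i – g – s – k – d (5 edges).

5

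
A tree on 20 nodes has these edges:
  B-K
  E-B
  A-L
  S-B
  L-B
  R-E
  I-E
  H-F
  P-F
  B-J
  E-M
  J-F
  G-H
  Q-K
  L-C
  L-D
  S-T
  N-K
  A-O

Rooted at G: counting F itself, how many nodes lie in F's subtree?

The subtree rooted at F contains: F, J, P, B, L, K, S, E, A, C, D, Q, N, T, I, R, M, O — 18 nodes.

18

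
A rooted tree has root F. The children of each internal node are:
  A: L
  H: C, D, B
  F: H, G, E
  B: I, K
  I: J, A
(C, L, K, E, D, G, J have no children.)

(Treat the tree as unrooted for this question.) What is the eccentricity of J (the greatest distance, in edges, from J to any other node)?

5

Distances from J peak at 5, attained at G (E also at distance 5).
J-I-B-H-F-G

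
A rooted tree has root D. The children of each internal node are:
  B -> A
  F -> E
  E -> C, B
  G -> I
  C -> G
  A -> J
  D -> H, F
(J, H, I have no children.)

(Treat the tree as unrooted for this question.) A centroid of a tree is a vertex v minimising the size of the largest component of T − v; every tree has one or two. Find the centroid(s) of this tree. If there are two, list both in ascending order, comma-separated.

If E is removed the pieces have sizes 3, 3, 3, all ≤ ⌊10/2⌋ = 5.
Every other node leaves some component of size > 5, so the centroid is unique.

E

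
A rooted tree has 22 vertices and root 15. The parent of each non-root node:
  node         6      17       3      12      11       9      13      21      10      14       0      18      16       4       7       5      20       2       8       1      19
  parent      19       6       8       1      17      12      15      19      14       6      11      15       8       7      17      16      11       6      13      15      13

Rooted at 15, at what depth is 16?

3

15 – 13 – 8 – 16 — 3 edges.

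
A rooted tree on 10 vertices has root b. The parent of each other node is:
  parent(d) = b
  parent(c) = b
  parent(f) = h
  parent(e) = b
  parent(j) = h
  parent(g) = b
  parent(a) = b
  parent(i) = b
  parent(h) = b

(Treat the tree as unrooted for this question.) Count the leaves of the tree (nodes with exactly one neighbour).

8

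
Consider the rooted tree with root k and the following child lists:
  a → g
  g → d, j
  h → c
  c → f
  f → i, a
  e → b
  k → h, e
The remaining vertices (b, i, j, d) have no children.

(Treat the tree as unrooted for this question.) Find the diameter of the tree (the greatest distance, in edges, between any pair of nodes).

BFS from b reaches d last, at distance 8; BFS from d confirms no node is farther.
Path: b – e – k – h – c – f – a – g – d.

8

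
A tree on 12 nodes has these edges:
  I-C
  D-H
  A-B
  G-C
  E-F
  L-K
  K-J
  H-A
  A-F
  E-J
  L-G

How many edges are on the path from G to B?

7

Walking from G: G - L - K - J - E - F - A - B. Length 7.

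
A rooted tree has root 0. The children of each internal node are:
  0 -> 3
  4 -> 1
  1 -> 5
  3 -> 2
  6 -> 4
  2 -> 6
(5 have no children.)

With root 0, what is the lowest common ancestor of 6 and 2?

Path 6→root: 6 2 3 0; path 2→root: 2 3 0.
First common node: 2.

2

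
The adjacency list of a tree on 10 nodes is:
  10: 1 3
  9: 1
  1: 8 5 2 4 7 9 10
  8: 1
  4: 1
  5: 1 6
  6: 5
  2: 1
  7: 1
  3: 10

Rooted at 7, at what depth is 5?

Climbing from 5 to the root: 5 → 1 → 7. That's 2 steps.

2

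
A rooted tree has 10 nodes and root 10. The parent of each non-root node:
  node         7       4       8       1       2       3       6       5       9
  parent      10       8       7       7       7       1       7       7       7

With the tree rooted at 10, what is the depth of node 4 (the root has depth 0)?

3

Climbing from 4 to the root: 4 – 8 – 7 – 10. That's 3 steps.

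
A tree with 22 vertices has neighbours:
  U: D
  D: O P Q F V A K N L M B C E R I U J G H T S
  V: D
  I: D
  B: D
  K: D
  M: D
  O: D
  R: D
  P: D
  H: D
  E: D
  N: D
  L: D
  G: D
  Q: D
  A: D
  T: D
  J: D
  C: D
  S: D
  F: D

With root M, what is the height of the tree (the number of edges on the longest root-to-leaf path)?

2

H sits deepest: M → D → H — 2 edges from the root.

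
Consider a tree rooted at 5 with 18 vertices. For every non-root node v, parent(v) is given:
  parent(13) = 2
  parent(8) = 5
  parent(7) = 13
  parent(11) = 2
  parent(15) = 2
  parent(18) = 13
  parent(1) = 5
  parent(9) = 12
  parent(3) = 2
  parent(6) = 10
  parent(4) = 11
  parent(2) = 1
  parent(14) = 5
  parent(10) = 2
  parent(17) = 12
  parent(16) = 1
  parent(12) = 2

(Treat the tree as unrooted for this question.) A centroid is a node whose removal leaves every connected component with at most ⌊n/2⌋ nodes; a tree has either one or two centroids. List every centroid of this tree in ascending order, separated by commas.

2

If 2 is removed the pieces have sizes 5, 3, 3, 2, 2, 1, 1, all ≤ ⌊18/2⌋ = 9.
Every other node leaves some component of size > 9, so the centroid is unique.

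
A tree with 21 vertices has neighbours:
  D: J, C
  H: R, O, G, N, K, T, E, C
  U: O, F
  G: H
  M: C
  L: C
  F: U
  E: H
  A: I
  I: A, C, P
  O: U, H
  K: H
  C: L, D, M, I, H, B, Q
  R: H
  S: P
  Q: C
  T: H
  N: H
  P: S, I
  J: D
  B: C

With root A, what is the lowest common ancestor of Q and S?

Q's ancestor chain is Q, C, I, A and S's is S, P, I, A; they first meet at I.

I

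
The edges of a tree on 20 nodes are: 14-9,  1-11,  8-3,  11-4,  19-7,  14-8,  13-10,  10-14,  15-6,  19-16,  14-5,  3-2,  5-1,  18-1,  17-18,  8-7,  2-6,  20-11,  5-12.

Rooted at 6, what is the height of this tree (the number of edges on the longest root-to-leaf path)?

8

20 sits deepest: 6 → 2 → 3 → 8 → 14 → 5 → 1 → 11 → 20 — 8 edges from the root.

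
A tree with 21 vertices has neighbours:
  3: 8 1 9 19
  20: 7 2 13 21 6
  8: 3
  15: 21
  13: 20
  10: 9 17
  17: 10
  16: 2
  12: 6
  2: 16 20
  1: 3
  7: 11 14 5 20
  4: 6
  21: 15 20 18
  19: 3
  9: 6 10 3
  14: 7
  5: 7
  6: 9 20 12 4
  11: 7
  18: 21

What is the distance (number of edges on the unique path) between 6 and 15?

3

The path is 6–20–21–15, which has 3 edges.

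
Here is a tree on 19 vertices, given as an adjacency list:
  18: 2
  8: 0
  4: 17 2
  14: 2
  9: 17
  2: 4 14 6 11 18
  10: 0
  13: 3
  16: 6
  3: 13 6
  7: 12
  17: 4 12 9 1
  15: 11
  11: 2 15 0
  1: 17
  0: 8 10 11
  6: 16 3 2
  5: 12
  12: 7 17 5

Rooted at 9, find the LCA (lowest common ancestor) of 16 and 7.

17

16's ancestor chain is 16, 6, 2, 4, 17, 9 and 7's is 7, 12, 17, 9; they first meet at 17.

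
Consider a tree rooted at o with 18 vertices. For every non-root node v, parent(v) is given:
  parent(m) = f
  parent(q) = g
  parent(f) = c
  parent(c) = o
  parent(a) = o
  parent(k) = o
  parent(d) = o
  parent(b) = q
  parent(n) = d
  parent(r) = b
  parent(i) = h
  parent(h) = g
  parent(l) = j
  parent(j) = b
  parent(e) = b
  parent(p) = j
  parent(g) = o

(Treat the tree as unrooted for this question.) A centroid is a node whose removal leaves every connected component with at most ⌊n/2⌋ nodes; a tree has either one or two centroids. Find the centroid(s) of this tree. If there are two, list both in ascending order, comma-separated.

g

Removing g splits the tree into components of sizes 8, 7, 2; the largest is 8 ≤ ⌊18/2⌋ = 9.
No neighbour of g does as well, so g is the unique centroid.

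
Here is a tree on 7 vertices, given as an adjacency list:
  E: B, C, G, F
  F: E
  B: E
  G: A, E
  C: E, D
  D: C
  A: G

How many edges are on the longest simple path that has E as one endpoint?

A farthest node from E is D (A also at distance 2).
The path E-C-D has 2 edges.

2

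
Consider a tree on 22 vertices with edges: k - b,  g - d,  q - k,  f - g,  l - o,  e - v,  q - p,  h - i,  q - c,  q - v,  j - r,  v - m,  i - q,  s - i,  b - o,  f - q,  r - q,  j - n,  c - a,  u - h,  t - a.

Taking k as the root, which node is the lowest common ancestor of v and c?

q

Path v→root: v q k; path c→root: c q k.
First common node: q.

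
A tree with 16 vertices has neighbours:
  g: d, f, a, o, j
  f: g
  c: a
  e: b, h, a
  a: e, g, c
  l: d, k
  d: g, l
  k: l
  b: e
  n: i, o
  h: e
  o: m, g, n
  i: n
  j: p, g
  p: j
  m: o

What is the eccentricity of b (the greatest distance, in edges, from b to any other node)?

6

A farthest node from b is i (k also at distance 6).
The path b-e-a-g-o-n-i has 6 edges.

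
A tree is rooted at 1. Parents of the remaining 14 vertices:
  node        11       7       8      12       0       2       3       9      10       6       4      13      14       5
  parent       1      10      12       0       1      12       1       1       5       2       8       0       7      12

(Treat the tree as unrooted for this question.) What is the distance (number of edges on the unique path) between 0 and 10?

The path is 0–12–5–10, which has 3 edges.

3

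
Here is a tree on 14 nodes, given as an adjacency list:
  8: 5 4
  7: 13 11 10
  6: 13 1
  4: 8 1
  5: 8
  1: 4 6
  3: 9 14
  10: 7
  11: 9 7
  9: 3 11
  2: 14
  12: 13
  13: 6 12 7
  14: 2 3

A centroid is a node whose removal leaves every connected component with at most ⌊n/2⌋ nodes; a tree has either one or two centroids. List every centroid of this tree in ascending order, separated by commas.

7, 13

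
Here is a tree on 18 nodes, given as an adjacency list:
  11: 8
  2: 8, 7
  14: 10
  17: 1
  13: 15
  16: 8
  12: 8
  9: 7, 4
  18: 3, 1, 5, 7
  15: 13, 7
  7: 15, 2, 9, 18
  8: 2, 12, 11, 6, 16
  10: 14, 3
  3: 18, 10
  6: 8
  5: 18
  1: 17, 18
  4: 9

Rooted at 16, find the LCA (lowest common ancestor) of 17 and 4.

7

Path 17→root: 17 1 18 7 2 8 16; path 4→root: 4 9 7 2 8 16.
First common node: 7.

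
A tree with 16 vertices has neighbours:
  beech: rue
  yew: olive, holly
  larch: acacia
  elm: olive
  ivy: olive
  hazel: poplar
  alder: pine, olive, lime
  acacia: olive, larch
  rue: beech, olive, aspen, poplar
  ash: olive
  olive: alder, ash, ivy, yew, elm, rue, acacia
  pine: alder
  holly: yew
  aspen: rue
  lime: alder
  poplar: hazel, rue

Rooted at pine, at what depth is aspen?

Path from pine to aspen: pine–alder–olive–rue–aspen, which has 4 edges.

4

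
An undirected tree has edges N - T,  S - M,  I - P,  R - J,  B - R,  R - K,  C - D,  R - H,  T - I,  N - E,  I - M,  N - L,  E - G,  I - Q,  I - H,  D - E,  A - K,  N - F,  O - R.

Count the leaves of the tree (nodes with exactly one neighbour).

11

Degree-1 nodes: A, B, C, F, G, J, L, O, P, Q, S — 11 of them.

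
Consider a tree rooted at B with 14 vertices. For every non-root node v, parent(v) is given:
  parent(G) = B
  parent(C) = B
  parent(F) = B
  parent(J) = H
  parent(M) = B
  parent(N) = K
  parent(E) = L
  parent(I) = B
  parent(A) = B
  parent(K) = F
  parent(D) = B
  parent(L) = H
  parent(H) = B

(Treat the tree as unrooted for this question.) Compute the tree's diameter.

BFS from E reaches N last, at distance 6; BFS from N confirms no node is farther.
Path: E-L-H-B-F-K-N.

6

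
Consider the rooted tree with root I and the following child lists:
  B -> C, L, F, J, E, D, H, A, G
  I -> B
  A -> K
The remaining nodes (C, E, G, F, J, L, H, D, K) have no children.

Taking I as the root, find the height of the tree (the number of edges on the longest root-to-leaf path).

The longest root-to-leaf path is I–B–A–K (3 edges).

3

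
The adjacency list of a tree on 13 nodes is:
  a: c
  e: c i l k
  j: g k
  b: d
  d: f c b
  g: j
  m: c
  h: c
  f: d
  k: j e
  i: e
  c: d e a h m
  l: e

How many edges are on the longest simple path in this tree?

6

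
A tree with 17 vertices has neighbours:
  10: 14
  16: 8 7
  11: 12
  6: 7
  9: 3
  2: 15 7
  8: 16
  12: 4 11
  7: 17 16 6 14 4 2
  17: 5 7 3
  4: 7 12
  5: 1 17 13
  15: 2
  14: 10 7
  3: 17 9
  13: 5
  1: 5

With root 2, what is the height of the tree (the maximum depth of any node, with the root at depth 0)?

4

11 sits deepest: 2-7-4-12-11 — 4 edges from the root.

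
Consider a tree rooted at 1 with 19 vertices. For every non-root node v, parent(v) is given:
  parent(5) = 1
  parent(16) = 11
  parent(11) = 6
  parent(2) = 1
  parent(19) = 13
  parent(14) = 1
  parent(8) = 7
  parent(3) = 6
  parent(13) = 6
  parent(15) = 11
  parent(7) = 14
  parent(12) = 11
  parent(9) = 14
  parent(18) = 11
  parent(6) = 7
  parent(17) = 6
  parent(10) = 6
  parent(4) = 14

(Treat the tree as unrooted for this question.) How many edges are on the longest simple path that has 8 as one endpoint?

4

Distances from 8 peak at 4, attained at 5 (2, 16, 12, 19, 18, 15 also at distance 4).
8-7-14-1-5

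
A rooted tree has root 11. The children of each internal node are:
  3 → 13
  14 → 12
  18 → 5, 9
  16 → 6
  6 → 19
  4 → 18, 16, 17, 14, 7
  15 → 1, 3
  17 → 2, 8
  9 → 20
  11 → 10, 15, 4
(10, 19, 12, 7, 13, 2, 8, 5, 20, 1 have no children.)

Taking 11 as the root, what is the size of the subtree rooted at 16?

3

16's subtree: {16, 6, 19}, size 3.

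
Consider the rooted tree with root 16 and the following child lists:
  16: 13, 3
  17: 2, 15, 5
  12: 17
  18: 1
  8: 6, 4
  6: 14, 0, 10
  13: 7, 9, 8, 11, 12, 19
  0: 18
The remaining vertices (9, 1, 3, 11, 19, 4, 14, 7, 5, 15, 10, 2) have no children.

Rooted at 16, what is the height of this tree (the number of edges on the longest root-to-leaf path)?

1 sits deepest: 16–13–8–6–0–18–1 — 6 edges from the root.

6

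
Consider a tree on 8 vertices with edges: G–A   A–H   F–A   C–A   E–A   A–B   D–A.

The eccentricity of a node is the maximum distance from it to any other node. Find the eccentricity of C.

A farthest node from C is D (B, F, E, G, H also at distance 2).
The path C–A–D has 2 edges.

2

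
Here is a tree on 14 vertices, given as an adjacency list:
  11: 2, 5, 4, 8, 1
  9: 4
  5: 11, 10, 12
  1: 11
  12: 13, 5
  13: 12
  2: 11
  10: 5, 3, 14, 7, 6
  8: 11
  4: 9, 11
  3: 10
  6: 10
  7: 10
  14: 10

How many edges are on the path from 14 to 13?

4

Walking from 14: 14–10–5–12–13. Length 4.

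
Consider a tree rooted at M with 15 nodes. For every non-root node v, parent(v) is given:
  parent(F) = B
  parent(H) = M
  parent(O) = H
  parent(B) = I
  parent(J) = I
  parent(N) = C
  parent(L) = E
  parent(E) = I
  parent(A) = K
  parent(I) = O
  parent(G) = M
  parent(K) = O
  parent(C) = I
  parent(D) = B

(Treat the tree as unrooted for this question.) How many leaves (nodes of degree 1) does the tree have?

The leaves are A, D, F, G, J, L, N.
That is 7 leaves.

7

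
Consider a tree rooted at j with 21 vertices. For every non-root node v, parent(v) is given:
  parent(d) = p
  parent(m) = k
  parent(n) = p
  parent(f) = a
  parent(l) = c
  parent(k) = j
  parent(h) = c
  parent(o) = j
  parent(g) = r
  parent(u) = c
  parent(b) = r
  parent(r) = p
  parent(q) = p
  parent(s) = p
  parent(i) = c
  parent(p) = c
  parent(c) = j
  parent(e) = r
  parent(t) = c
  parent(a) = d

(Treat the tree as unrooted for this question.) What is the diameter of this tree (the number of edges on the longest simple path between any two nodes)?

Starting from m, a farthest node is f at distance 7.
One longest path: m–k–j–c–p–d–a–f.
So the diameter is 7.

7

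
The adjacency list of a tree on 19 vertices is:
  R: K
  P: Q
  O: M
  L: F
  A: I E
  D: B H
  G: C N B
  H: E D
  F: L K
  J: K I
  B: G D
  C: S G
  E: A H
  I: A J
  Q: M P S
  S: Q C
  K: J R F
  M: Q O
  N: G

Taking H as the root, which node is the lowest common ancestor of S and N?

G

S's ancestor chain is S, C, G, B, D, H and N's is N, G, B, D, H; they first meet at G.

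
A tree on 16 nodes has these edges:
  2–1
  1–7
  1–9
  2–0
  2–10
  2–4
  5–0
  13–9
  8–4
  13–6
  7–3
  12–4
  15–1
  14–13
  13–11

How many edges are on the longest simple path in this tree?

6

BFS from 11 reaches 8 last, at distance 6; BFS from 8 confirms no node is farther.
Path: 11 – 13 – 9 – 1 – 2 – 4 – 8.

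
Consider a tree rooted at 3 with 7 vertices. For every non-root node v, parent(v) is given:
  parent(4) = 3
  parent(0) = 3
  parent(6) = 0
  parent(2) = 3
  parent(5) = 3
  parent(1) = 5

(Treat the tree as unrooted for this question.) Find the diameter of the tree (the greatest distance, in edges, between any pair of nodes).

A longest path is 1 - 5 - 3 - 0 - 6, with 4 edges.

4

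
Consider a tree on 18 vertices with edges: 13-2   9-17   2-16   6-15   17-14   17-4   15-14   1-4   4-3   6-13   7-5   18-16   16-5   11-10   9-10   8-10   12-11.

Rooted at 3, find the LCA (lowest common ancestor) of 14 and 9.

Ancestors of 14 (toward the root): 14, 17, 4, 3.
Ancestors of 9: 9, 17, 4, 3.
The deepest node appearing in both lists is 17.

17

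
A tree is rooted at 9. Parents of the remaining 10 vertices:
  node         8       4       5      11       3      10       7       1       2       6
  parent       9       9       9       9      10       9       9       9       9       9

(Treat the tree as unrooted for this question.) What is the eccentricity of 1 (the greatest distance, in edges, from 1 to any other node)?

3

A farthest node from 1 is 3.
The path 1 – 9 – 10 – 3 has 3 edges.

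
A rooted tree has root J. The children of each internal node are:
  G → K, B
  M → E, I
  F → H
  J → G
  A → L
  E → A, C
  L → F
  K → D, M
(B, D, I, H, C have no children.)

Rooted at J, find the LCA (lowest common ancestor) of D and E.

K

Path D→root: D K G J; path E→root: E M K G J.
First common node: K.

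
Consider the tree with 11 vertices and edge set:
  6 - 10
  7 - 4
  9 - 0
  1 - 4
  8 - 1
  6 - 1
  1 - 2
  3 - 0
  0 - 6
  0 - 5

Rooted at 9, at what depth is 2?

4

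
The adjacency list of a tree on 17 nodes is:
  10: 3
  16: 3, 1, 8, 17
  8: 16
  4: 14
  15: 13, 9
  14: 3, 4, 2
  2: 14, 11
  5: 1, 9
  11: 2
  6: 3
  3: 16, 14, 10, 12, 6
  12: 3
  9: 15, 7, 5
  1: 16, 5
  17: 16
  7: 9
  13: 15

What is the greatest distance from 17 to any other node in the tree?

Distances from 17 peak at 6, attained at 13.
17-16-1-5-9-15-13

6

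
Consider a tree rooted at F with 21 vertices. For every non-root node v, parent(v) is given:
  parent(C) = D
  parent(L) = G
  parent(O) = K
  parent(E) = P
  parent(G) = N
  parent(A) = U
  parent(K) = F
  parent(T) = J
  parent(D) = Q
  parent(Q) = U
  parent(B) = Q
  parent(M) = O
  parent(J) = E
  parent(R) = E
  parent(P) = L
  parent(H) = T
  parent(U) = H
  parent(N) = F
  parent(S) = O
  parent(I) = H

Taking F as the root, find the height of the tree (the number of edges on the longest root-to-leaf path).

12

The longest root-to-leaf path is F – N – G – L – P – E – J – T – H – U – Q – D – C (12 edges).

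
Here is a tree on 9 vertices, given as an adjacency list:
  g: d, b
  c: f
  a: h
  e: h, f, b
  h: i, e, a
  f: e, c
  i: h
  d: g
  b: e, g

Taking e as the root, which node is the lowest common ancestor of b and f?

e

b's ancestor chain is b, e and f's is f, e; they first meet at e.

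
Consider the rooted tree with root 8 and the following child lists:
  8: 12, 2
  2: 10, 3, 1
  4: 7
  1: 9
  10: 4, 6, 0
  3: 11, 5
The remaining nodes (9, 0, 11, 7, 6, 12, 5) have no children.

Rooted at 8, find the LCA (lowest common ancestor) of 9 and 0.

Path 9→root: 9 1 2 8; path 0→root: 0 10 2 8.
First common node: 2.

2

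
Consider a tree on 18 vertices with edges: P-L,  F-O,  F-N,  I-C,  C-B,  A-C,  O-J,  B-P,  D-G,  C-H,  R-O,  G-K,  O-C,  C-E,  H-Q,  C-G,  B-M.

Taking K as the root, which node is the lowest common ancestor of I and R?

C

Path I→root: I C G K; path R→root: R O C G K.
First common node: C.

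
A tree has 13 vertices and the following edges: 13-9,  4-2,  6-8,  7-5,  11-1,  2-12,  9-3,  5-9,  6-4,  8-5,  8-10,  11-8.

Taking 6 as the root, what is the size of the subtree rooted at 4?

3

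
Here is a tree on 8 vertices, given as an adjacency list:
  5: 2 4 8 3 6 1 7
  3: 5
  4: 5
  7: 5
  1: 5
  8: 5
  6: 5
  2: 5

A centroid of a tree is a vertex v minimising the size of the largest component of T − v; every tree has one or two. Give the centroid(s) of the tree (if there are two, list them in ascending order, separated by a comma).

Delete 5: the remaining components have sizes 1, 1, 1, 1, 1, 1, 1. Max 1 ≤ 4, so 5 is a centroid.
No neighbour of 5 does as well, so 5 is the unique centroid.

5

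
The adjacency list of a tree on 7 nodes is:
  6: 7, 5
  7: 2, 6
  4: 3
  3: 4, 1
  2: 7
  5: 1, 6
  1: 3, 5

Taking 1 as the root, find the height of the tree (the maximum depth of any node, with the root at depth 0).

4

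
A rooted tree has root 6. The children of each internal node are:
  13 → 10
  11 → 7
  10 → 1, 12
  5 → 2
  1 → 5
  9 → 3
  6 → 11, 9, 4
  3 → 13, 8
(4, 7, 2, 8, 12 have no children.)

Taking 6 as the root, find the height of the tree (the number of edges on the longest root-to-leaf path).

7

A deepest node is 2, reached by 6 → 9 → 3 → 13 → 10 → 1 → 5 → 2.
That path has 7 edges, so the height is 7.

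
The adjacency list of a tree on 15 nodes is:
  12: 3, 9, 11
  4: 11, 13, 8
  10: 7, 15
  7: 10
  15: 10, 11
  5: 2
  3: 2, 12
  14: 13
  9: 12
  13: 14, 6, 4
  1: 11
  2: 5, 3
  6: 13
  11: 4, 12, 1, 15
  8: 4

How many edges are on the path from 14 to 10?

5

14 - 13 - 4 - 11 - 15 - 10: 5 edges.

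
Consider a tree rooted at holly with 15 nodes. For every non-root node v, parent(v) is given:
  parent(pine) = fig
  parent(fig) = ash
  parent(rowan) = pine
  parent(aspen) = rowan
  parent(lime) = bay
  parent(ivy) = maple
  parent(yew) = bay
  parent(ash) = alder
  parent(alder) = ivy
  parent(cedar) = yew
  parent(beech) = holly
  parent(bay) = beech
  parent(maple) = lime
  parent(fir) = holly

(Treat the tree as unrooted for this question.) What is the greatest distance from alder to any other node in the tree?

A farthest node from alder is fir.
The path alder–ivy–maple–lime–bay–beech–holly–fir has 7 edges.

7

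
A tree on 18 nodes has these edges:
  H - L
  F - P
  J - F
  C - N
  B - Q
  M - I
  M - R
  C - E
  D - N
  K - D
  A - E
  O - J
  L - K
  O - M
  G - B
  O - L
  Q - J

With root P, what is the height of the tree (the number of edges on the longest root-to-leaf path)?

The longest root-to-leaf path is P → F → J → O → L → K → D → N → C → E → A (10 edges).

10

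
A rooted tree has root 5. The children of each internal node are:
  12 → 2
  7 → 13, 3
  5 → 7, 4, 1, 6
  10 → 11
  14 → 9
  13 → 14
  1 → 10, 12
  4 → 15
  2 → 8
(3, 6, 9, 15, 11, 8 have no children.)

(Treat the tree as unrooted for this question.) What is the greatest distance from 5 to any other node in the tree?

4

Distances from 5 peak at 4, attained at 8 (9 also at distance 4).
5-1-12-2-8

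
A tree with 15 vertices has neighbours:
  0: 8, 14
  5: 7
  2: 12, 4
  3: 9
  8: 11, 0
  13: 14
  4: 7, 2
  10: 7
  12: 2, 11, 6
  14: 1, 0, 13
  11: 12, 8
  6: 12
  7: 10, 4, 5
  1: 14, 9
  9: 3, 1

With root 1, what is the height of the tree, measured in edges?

The longest root-to-leaf path is 1-14-0-8-11-12-2-4-7-10 (9 edges).

9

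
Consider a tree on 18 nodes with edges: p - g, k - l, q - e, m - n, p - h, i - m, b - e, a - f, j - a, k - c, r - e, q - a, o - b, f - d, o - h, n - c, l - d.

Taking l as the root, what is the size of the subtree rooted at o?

4

Descendants of o (including itself): o, h, p, g. That's 4.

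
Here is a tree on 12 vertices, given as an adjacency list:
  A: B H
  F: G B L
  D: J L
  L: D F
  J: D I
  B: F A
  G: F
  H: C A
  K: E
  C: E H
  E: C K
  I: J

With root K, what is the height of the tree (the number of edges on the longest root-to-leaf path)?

10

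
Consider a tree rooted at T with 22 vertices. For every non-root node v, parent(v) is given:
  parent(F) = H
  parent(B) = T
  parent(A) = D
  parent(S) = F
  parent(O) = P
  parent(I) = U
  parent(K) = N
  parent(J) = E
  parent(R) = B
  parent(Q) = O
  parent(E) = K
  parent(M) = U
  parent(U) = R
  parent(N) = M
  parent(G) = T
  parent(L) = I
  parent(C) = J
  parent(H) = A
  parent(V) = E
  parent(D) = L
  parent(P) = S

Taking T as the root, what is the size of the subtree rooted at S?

4

S's subtree: {S, P, O, Q}, size 4.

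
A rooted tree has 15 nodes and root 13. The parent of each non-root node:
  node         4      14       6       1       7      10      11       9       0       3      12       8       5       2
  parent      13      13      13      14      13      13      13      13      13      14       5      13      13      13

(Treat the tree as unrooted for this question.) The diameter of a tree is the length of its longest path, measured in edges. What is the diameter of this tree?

4

Starting from 1, a farthest node is 12 at distance 4.
One longest path: 1 - 14 - 13 - 5 - 12.
So the diameter is 4.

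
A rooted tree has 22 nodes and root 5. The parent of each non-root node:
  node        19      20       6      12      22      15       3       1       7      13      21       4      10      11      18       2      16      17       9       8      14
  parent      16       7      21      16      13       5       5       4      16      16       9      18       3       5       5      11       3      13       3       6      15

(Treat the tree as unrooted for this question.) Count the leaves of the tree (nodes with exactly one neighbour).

10

Exactly 10 nodes have a single neighbour: 1, 2, 8, 10, 12, 14, 17, 19, 20, 22.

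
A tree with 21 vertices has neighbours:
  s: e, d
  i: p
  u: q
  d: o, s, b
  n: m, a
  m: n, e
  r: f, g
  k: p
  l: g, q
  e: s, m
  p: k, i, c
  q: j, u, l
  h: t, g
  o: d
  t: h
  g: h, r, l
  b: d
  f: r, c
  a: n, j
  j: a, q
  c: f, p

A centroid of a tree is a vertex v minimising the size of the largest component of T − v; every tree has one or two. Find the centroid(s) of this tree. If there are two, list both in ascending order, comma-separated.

Delete q: the remaining components have sizes 10, 9, 1. Max 10 ≤ 10, so q is a centroid.
Every other node leaves some component of size > 10, so the centroid is unique.

q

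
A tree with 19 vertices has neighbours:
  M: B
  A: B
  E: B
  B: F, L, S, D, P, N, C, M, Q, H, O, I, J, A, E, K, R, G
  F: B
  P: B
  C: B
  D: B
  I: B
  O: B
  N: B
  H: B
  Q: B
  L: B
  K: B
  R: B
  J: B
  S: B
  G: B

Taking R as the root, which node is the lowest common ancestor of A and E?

B

Ancestors of A (toward the root): A, B, R.
Ancestors of E: E, B, R.
The deepest node appearing in both lists is B.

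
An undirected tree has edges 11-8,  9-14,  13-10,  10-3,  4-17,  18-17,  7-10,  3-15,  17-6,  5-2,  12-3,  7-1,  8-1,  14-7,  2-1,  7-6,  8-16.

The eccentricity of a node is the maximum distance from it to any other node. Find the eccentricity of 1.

A farthest node from 1 is 18 (4, 15, 12 also at distance 4).
The path 1 – 7 – 6 – 17 – 18 has 4 edges.

4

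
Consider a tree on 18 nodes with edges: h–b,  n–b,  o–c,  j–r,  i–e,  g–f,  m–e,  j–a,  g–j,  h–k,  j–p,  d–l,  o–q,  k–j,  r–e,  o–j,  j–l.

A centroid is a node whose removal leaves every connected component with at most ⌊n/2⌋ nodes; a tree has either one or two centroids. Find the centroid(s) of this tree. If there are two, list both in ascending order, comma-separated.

Delete j: the remaining components have sizes 4, 4, 3, 2, 2, 1, 1. Max 4 ≤ 9, so j is a centroid.
No neighbour of j does as well, so j is the unique centroid.

j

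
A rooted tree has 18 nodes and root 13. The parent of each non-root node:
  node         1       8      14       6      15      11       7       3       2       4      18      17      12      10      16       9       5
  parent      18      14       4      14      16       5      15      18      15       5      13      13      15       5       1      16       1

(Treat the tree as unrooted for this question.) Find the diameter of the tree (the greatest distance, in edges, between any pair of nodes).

7

A longest path is 8 - 14 - 4 - 5 - 1 - 16 - 15 - 12, with 7 edges.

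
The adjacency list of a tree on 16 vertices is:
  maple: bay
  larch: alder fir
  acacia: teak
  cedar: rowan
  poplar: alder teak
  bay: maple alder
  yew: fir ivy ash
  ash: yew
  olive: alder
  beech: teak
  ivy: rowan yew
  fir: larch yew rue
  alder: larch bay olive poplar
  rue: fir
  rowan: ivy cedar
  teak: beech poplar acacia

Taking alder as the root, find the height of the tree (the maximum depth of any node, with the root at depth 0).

The longest root-to-leaf path is alder → larch → fir → yew → ivy → rowan → cedar (6 edges).

6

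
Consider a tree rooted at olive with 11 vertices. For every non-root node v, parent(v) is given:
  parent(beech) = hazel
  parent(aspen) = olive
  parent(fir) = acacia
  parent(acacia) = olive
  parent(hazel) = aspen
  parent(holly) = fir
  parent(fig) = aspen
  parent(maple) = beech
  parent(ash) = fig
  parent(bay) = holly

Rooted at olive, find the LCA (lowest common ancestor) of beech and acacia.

Path beech→root: beech hazel aspen olive; path acacia→root: acacia olive.
First common node: olive.

olive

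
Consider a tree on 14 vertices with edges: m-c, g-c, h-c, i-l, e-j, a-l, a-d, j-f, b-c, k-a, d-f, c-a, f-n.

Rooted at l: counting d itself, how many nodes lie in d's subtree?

Descendants of d (including itself): d, f, j, n, e. That's 5.

5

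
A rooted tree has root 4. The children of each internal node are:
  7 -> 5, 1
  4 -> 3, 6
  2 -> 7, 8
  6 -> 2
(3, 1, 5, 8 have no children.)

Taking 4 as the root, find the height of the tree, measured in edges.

5 sits deepest: 4-6-2-7-5 — 4 edges from the root.

4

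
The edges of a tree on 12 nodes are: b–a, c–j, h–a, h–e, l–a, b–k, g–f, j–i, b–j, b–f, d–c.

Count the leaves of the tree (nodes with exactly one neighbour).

Degree-1 nodes: d, e, g, i, k, l — 6 of them.

6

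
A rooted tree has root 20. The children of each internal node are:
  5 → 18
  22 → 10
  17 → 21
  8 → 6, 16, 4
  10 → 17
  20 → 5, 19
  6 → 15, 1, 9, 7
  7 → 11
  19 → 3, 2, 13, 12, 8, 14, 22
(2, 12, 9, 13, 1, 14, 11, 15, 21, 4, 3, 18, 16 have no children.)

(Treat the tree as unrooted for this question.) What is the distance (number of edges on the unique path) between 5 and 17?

5–20–19–22–10–17: 5 edges.

5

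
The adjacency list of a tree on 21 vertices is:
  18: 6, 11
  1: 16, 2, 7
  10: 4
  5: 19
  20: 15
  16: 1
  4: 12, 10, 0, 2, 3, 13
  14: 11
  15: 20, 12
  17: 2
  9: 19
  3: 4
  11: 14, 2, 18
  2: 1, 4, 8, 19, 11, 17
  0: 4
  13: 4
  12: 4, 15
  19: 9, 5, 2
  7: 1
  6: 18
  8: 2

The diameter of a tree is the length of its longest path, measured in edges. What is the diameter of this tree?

BFS from 20 reaches 6 last, at distance 7; BFS from 6 confirms no node is farther.
Path: 20-15-12-4-2-11-18-6.

7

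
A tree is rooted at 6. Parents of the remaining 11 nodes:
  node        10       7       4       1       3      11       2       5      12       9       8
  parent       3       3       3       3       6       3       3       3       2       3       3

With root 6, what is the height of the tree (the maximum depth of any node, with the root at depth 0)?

3

The longest root-to-leaf path is 6 – 3 – 2 – 12 (3 edges).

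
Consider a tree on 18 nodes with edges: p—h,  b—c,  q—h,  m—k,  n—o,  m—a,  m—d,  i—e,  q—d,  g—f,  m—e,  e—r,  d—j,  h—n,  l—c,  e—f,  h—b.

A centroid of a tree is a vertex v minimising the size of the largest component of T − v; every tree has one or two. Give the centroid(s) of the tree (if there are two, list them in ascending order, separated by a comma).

d

If d is removed the pieces have sizes 8, 8, 1, all ≤ ⌊18/2⌋ = 9.
Every other node leaves some component of size > 9, so the centroid is unique.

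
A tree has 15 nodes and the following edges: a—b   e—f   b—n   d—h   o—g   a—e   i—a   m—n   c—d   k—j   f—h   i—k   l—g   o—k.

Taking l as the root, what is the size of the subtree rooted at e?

e's subtree: {e, f, h, d, c}, size 5.

5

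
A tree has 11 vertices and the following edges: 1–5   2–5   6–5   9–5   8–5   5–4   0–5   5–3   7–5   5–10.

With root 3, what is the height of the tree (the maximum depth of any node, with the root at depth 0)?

2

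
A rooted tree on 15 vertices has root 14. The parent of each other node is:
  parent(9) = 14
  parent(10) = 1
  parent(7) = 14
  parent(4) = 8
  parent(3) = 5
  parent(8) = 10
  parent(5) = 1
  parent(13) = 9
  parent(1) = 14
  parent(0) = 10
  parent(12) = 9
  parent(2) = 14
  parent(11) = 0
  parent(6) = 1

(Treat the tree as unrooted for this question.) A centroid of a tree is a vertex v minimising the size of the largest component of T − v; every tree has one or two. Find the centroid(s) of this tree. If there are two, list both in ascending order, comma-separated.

Removing 1 splits the tree into components of sizes 6, 5, 2, 1; the largest is 6 ≤ ⌊15/2⌋ = 7.
No neighbour of 1 does as well, so 1 is the unique centroid.

1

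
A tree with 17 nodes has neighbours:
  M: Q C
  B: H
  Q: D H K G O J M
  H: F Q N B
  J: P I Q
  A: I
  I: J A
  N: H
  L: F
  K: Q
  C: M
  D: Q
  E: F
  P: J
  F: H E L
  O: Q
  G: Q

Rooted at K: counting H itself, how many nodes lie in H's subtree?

6

H's subtree: {H, N, F, B, E, L}, size 6.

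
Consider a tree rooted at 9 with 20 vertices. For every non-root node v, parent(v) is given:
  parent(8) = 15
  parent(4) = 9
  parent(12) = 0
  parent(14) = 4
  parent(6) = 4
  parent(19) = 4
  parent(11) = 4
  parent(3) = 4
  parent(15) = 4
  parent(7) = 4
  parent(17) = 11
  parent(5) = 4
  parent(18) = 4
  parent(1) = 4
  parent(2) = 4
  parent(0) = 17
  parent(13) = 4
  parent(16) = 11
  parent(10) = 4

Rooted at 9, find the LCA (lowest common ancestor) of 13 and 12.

Ancestors of 13 (toward the root): 13, 4, 9.
Ancestors of 12: 12, 0, 17, 11, 4, 9.
The deepest node appearing in both lists is 4.

4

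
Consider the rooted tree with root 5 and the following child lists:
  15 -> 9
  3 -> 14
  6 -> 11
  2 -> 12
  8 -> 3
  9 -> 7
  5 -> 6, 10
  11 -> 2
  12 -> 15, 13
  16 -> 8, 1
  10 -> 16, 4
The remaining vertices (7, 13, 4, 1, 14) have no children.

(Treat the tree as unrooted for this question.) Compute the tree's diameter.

12

Starting from 7, a farthest node is 14 at distance 12.
One longest path: 7 – 9 – 15 – 12 – 2 – 11 – 6 – 5 – 10 – 16 – 8 – 3 – 14.
So the diameter is 12.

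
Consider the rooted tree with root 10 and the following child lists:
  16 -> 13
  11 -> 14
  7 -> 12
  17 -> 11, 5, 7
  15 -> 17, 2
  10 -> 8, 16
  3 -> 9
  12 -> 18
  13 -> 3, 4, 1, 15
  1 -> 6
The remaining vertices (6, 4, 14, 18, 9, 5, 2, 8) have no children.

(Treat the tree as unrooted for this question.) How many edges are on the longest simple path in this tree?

A longest path is 18 – 12 – 7 – 17 – 15 – 13 – 16 – 10 – 8, with 8 edges.

8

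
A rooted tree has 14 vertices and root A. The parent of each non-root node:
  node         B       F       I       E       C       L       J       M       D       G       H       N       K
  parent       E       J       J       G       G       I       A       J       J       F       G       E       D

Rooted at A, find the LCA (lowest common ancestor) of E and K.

E's ancestor chain is E, G, F, J, A and K's is K, D, J, A; they first meet at J.

J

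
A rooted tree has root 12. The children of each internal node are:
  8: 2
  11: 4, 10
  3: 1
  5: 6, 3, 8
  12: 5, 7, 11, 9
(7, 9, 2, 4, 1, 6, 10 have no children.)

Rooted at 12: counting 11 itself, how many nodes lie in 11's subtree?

3

11's subtree: {11, 4, 10}, size 3.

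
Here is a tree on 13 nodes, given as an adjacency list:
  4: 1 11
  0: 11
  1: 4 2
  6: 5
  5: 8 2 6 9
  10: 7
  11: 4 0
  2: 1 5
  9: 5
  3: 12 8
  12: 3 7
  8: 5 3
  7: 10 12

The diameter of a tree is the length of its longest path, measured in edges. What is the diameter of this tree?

10

Starting from 0, a farthest node is 10 at distance 10.
One longest path: 0 – 11 – 4 – 1 – 2 – 5 – 8 – 3 – 12 – 7 – 10.
So the diameter is 10.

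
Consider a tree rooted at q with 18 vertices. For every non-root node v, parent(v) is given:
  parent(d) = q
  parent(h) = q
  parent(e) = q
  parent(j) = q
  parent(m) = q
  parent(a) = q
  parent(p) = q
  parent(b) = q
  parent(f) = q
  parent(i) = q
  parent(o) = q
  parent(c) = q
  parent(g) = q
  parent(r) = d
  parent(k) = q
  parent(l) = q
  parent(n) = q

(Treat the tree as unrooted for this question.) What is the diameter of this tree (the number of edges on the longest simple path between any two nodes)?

Starting from r, a farthest node is e at distance 3.
One longest path: r–d–q–e.
So the diameter is 3.

3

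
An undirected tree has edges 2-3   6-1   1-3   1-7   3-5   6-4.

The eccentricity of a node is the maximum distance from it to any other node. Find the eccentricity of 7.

3

Distances from 7 peak at 3, attained at 4 (5, 2 also at distance 3).
7-1-6-4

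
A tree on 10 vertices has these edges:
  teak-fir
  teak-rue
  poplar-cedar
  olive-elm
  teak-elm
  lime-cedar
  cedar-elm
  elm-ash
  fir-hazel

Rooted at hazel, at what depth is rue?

3

hazel – fir – teak – rue — 3 edges.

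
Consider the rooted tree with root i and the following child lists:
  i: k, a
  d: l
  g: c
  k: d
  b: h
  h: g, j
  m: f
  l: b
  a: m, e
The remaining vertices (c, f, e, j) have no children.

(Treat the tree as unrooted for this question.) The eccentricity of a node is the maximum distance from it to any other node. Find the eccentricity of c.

Distances from c peak at 10, attained at f.
c-g-h-b-l-d-k-i-a-m-f

10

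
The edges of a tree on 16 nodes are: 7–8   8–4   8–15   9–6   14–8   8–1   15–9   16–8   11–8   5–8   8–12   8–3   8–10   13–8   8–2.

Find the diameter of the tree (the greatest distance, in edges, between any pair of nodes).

A longest path is 6-9-15-8-11, with 4 edges.

4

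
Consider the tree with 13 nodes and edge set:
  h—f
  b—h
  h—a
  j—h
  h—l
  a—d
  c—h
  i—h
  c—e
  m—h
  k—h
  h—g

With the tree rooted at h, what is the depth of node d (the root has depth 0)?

2

Climbing from d to the root: d–a–h. That's 2 steps.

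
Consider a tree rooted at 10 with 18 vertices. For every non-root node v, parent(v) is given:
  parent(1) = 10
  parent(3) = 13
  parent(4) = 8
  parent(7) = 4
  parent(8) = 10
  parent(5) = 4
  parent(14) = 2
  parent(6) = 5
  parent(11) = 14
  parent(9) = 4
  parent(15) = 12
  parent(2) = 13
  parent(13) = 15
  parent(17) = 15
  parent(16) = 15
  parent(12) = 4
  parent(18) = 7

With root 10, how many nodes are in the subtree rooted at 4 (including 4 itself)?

15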